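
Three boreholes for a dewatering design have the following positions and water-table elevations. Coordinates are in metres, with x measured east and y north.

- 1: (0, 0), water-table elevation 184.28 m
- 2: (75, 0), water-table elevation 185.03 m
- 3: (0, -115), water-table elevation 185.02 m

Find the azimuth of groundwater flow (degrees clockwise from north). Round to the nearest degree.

303°

∂h/∂x = (185.03 − 184.28) / (75 − 0) = +0.01000
∂h/∂y = (185.02 − 184.28) / (-115 − 0) = -0.006435
Flow direction (−∇h) has components (-0.01000 E, +0.006435 N).
Azimuth = atan2(E, N) = atan2(-0.01000, +0.006435) = 302.8° ≈ 303°.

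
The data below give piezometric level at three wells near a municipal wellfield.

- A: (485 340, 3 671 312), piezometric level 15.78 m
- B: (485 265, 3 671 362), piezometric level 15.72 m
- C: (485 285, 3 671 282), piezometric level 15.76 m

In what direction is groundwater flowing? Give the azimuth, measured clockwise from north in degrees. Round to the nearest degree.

303°

Differences from A: to B (Δx, Δy, Δh) = (-75, 50, -0.06); to C = (-55, -30, -0.02).
Determinant of the coordinate differences = (-75)·(-30) − (-55)·50 = 5000.
∂h/∂x = [(-0.06)·(-30) − (-0.02)·50] / 5000 = +0.0005600
∂h/∂y = [(-75)·(-0.02) − (-55)·(-0.06)] / 5000 = -0.0003600
Flow direction (−∇h) has components (-0.0005600 E, +0.0003600 N).
Azimuth = atan2(E, N) = atan2(-0.0005600, +0.0003600) = 302.7° ≈ 303°.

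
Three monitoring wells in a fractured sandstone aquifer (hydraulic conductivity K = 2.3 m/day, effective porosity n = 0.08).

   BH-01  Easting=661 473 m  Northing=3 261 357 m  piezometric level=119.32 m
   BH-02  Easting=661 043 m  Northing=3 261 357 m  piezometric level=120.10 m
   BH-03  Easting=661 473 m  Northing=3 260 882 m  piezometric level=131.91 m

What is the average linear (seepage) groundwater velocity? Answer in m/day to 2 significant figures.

0.76 m/day

∂h/∂x = (120.10 − 119.32) / (661043 − 661473) = -0.001814
∂h/∂y = (131.91 − 119.32) / (3260882 − 3261357) = -0.02651
|∇h| = √(-0.001814² + -0.02651²) = 0.02657
Seepage velocity v = K·i/n = 2.3 × 0.02657 / 0.08 = 0.7639 m/day.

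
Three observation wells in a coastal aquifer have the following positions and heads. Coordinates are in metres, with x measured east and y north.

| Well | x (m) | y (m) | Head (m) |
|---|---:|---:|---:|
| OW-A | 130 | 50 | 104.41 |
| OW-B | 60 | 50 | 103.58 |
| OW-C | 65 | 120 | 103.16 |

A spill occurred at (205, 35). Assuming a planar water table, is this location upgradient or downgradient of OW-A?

upgradient

Taking OW-A as reference: OW-B−OW-A = (-70, 0, -0.83); OW-C−OW-A = (-65, 70, -1.25).
Determinant of the coordinate differences = (-70)·70 − (-65)·0 = -4900.
∂h/∂x = [(-0.83)·70 − (-1.25)·0] / -4900 = +0.01186
∂h/∂y = [(-70)·(-1.25) − (-65)·(-0.83)] / -4900 = -0.006847
Head at (205, 35) = 104.41 + (+0.01186)·(75) + (-0.006847)·(-15) = 105.40 m.
That is higher than the 104.41 m at OW-A, so the point is upgradient.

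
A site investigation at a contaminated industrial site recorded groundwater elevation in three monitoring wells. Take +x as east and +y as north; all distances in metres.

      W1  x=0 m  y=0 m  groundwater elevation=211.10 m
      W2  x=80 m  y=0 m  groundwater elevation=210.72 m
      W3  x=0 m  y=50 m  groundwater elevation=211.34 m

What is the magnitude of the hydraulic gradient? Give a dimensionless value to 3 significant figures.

∂h/∂x = (210.72 − 211.10) / (80 − 0) = -0.004750
∂h/∂y = (211.34 − 211.10) / (50 − 0) = +0.004800
|∇h| = √(-0.004750² + 0.004800²) = 0.006753

0.00675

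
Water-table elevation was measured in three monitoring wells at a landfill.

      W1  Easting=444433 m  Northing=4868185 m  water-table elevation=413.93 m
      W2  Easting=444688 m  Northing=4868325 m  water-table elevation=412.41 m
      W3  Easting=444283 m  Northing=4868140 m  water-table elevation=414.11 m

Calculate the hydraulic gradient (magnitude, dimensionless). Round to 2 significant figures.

With h = a·x + b·y + c and W1 as origin, the differences give:
  255·a + 140·b = -1.52
  (-150)·a + (-45)·b = +0.18
Eliminate b (×(-45) and ×140, subtract): 9525·a = 43.200 → a = ∂h/∂x = +0.004535
Back-substitute: b = ∂h/∂y = -0.01912.
|∇h| = √(0.004535² + -0.01912²) = 0.01965

0.020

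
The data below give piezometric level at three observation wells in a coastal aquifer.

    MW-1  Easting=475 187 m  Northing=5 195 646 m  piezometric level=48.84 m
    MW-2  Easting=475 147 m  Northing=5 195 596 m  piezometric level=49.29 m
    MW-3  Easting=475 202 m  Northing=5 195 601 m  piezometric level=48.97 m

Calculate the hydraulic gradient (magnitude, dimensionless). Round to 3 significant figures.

0.00714

Differences from MW-1: to MW-2 (Δx, Δy, Δh) = (-40, -50, +0.45); to MW-3 = (15, -45, +0.13).
Solve a·Δx + b·Δy = Δh: det = (-40)·(-45) − 15·(-50) = 2550.
∂h/∂x = [(+0.45)·(-45) − (+0.13)·(-50)] / 2550 = -0.005392
∂h/∂y = [(-40)·(+0.13) − 15·(+0.45)] / 2550 = -0.004686
|∇h| = √(-0.005392² + -0.004686²) = 0.007144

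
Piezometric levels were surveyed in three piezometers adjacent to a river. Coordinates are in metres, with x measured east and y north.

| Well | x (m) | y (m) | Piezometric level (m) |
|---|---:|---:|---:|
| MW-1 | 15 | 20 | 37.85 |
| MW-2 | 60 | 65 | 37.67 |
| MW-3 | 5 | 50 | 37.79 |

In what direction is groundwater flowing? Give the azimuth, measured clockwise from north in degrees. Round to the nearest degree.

031°

Taking MW-1 as reference: MW-2−MW-1 = (45, 45, -0.18); MW-3−MW-1 = (-10, 30, -0.06).
Solve a·Δx + b·Δy = Δh: det = 45·30 − (-10)·45 = 1800.
∂h/∂x = [(-0.18)·30 − (-0.06)·45] / 1800 = -0.001500
∂h/∂y = [45·(-0.06) − (-10)·(-0.18)] / 1800 = -0.002500
Flow direction (−∇h) has components (+0.001500 E, +0.002500 N).
Azimuth = atan2(E, N) = atan2(+0.001500, +0.002500) = 31.0° ≈ 031°.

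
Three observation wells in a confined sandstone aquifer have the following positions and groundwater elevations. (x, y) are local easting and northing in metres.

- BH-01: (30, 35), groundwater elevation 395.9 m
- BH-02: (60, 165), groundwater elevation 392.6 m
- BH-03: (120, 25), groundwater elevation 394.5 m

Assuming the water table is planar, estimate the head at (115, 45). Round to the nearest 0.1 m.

With h = a·x + b·y + c and BH-01 as origin, the differences give:
  30·a + 130·b = -3.3
  90·a + (-10)·b = -1.4
Eliminate b (×(-10) and ×130, subtract): -12000·a = 215.00 → a = ∂h/∂x = -0.01792
Back-substitute: b = ∂h/∂y = -0.02125.
h(115, 45) = 395.9 + (-0.01792)·(85) + (-0.02125)·(10) = 395.9 -1.523 -0.212 = 394.165 m.

394.2 m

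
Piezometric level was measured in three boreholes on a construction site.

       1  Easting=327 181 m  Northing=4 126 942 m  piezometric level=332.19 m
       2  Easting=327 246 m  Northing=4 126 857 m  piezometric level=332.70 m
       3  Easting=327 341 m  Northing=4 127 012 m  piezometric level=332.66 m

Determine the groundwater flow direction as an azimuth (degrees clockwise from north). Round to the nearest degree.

304°

Taking 1 as reference: 2−1 = (65, -85, +0.51); 3−1 = (160, 70, +0.47).
Determinant of the coordinate differences = 65·70 − 160·(-85) = 18150.
∂h/∂x = [(+0.51)·70 − (+0.47)·(-85)] / 18150 = +0.004168
∂h/∂y = [65·(+0.47) − 160·(+0.51)] / 18150 = -0.002813
Flow direction (−∇h) has components (-0.004168 E, +0.002813 N).
Azimuth = atan2(E, N) = atan2(-0.004168, +0.002813) = 304.0° ≈ 304°.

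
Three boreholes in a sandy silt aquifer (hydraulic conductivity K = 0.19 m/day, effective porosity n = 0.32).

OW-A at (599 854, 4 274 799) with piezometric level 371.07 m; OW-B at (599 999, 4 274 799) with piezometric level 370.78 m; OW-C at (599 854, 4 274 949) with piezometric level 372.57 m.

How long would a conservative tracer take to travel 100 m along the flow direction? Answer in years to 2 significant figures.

45 years

∂h/∂x = (370.78 − 371.07) / (599999 − 599854) = -0.002000
∂h/∂y = (372.57 − 371.07) / (4274949 − 4274799) = +0.01000
|∇h| = √(-0.002000² + 0.01000²) = 0.0102
Seepage velocity v = K·i/n = 0.19 × 0.0102 / 0.32 = 0.006056 m/day.
t = 100 / 0.006056 = 1.651e+04 days = 45.2 years.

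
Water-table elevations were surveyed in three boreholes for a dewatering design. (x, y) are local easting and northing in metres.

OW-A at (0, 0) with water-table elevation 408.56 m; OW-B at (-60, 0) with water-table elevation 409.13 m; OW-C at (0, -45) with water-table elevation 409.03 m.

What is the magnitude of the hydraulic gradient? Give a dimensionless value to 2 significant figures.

0.014

∂h/∂x = (409.13 − 408.56) / (-60 − 0) = -0.009500
∂h/∂y = (409.03 − 408.56) / (-45 − 0) = -0.01044
|∇h| = √(-0.009500² + -0.01044²) = 0.01412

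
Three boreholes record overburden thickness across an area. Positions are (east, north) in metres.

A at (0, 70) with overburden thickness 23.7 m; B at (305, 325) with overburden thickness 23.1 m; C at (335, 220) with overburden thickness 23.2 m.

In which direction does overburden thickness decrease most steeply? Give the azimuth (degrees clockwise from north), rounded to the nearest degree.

038°

Differences from A: to B (Δx, Δy, Δh) = (305, 255, -0.6); to C = (335, 150, -0.5).
Determinant of the coordinate differences = 305·150 − 335·255 = -39675.
∂d/∂x = [(-0.6)·150 − (-0.5)·255] / -39675 = -0.0009452
∂d/∂y = [305·(-0.5) − 335·(-0.6)] / -39675 = -0.001222
Steepest decrease is along −∇f: components (+0.0009452 E, +0.001222 N).
Azimuth = atan2(+0.0009452, +0.001222) = 37.7° ≈ 038°.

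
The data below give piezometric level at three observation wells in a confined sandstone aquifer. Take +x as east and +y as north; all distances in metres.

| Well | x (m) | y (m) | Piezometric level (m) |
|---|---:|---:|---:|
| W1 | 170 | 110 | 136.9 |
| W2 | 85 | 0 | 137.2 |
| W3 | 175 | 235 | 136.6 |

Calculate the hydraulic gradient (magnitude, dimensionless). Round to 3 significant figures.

0.00242

Differences from W1: to W2 (Δx, Δy, Δh) = (-85, -110, +0.3); to W3 = (5, 125, -0.3).
Determinant of the coordinate differences = (-85)·125 − 5·(-110) = -10075.
∂h/∂x = [(+0.3)·125 − (-0.3)·(-110)] / -10075 = -0.0004467
∂h/∂y = [(-85)·(-0.3) − 5·(+0.3)] / -10075 = -0.002382
|∇h| = √(-0.0004467² + -0.002382²) = 0.002424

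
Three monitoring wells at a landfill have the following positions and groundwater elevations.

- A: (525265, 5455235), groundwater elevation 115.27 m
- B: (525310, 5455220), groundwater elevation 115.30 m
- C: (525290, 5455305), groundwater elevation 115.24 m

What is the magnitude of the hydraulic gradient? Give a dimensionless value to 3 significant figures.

Three-point gradient (reference A): Δ to B = (45, -15, +0.03), Δ to C = (25, 70, -0.03).
∂h/∂x = +0.0004681, ∂h/∂y = -0.0005957 (det = 3525).
|∇h| = √(0.0004681² + -0.0005957²) = 0.0007576

0.000758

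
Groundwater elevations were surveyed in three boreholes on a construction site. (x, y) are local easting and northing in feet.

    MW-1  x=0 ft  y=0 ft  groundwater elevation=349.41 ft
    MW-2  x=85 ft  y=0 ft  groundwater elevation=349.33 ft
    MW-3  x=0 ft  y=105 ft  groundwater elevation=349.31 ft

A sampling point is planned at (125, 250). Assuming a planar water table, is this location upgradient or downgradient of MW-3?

downgradient

∂h/∂x = (349.33 − 349.41) / (85 − 0) = -0.0009412
∂h/∂y = (349.31 − 349.41) / (105 − 0) = -0.0009524
Head at (125, 250) = 349.41 + (-0.0009412)·(125) + (-0.0009524)·(250) = 349.05 ft.
That is lower than the 349.31 ft at MW-3, so the point is downgradient.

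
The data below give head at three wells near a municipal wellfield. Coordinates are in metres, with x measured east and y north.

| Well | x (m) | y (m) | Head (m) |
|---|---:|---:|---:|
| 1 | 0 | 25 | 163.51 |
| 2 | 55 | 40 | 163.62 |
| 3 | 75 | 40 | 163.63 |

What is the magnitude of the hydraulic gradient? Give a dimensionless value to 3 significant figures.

0.00552

Differences from 1: to 2 (Δx, Δy, Δh) = (55, 15, +0.11); to 3 = (75, 15, +0.12).
Solve a·Δx + b·Δy = Δh: det = 55·15 − 75·15 = -300.
∂h/∂x = [(+0.11)·15 − (+0.12)·15] / -300 = +0.0005000
∂h/∂y = [55·(+0.12) − 75·(+0.11)] / -300 = +0.005500
|∇h| = √(0.0005000² + 0.005500²) = 0.005523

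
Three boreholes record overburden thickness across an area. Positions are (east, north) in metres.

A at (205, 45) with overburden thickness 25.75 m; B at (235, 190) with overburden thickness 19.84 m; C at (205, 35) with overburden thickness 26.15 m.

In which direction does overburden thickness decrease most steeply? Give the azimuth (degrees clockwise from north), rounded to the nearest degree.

005°

Differences from A: to B (Δx, Δy, Δh) = (30, 145, -5.91); to C = (0, -10, +0.40).
Solve a·Δx + b·Δy = Δd: det = 30·(-10) − 0·145 = -300.
∂d/∂x = [(-5.91)·(-10) − (+0.40)·145] / -300 = -0.003667
∂d/∂y = [30·(+0.40) − 0·(-5.91)] / -300 = -0.04000
Steepest decrease is along −∇f: components (+0.003667 E, +0.04000 N).
Azimuth = atan2(+0.003667, +0.04000) = 5.2° ≈ 005°.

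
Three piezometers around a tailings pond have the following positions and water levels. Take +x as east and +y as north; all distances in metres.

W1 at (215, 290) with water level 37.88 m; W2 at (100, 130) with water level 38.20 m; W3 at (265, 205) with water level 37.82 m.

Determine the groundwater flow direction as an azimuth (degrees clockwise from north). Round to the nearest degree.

Taking W1 as reference: W2−W1 = (-115, -160, +0.32); W3−W1 = (50, -85, -0.06).
Solve a·Δx + b·Δy = Δh: det = (-115)·(-85) − 50·(-160) = 17775.
∂h/∂x = [(+0.32)·(-85) − (-0.06)·(-160)] / 17775 = -0.002070
∂h/∂y = [(-115)·(-0.06) − 50·(+0.32)] / 17775 = -0.0005120
Flow direction (−∇h) has components (+0.002070 E, +0.0005120 N).
Azimuth = atan2(E, N) = atan2(+0.002070, +0.0005120) = 76.1° ≈ 076°.

076°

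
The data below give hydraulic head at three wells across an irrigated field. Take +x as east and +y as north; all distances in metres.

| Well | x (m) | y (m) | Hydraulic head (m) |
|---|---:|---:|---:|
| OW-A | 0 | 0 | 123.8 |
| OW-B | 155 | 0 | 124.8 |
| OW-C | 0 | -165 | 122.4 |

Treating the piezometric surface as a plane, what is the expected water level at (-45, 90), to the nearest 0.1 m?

∂h/∂x = (124.8 − 123.8) / (155 − 0) = +0.006452
∂h/∂y = (122.4 − 123.8) / (-165 − 0) = +0.008485
h(-45, 90) = 123.8 + (+0.006452)·(-45) + (+0.008485)·(90) = 123.8 -0.290 +0.764 = 124.273 m.

124.3 m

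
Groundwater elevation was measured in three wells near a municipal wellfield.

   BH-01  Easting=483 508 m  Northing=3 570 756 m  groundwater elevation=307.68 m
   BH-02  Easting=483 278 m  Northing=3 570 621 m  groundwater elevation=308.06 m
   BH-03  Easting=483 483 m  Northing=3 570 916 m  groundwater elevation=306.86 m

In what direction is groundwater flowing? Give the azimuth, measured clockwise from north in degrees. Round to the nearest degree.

346°

With h = a·x + b·y + c and BH-01 as origin, the differences give:
  (-230)·a + (-135)·b = +0.38
  (-25)·a + 160·b = -0.82
Eliminate b (×160 and ×(-135), subtract): -40175·a = -49.900 → a = ∂h/∂x = +0.001242
Back-substitute: b = ∂h/∂y = -0.004931.
Flow direction (−∇h) has components (-0.001242 E, +0.004931 N).
Azimuth = atan2(E, N) = atan2(-0.001242, +0.004931) = 345.9° ≈ 346°.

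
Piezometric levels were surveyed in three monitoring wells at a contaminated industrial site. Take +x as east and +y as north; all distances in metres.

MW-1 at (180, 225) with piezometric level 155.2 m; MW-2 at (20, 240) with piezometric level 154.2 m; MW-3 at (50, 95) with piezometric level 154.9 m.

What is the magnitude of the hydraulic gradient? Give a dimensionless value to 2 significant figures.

With h = a·x + b·y + c and MW-1 as origin, the differences give:
  (-160)·a + 15·b = -1.0
  (-130)·a + (-130)·b = -0.3
Eliminate b (×(-130) and ×15, subtract): 22750·a = 134.50 → a = ∂h/∂x = +0.005912
Back-substitute: b = ∂h/∂y = -0.003604.
|∇h| = √(0.005912² + -0.003604²) = 0.006924

0.0069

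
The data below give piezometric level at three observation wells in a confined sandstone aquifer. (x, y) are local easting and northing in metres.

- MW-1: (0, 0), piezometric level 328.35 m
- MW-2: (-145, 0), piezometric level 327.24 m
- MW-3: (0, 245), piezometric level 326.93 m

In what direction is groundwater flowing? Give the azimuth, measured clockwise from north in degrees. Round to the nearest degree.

307°

∂h/∂x = (327.24 − 328.35) / (-145 − 0) = +0.007655
∂h/∂y = (326.93 − 328.35) / (245 − 0) = -0.005796
Flow direction (−∇h) has components (-0.007655 E, +0.005796 N).
Azimuth = atan2(E, N) = atan2(-0.007655, +0.005796) = 307.1° ≈ 307°.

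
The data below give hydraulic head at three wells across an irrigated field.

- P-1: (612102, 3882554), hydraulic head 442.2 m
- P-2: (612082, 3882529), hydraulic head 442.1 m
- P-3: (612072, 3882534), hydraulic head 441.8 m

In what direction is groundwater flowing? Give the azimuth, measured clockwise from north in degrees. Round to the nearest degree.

Taking P-1 as reference: P-2−P-1 = (-20, -25, -0.1); P-3−P-1 = (-30, -20, -0.4).
Solve a·Δx + b·Δy = Δh: det = (-20)·(-20) − (-30)·(-25) = -350.
∂h/∂x = [(-0.1)·(-20) − (-0.4)·(-25)] / -350 = +0.02286
∂h/∂y = [(-20)·(-0.4) − (-30)·(-0.1)] / -350 = -0.01429
Flow direction (−∇h) has components (-0.02286 E, +0.01429 N).
Azimuth = atan2(E, N) = atan2(-0.02286, +0.01429) = 302.0° ≈ 302°.

302°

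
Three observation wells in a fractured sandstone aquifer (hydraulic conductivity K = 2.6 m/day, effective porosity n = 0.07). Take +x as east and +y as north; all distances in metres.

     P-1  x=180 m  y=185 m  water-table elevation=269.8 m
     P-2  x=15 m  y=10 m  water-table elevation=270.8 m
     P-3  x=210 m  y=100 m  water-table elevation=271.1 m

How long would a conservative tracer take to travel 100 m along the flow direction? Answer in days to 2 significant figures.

180 days

Differences from P-1: to P-2 (Δx, Δy, Δh) = (-165, -175, +1.0); to P-3 = (30, -85, +1.3).
Solve a·Δx + b·Δy = Δh: det = (-165)·(-85) − 30·(-175) = 19275.
∂h/∂x = [(+1.0)·(-85) − (+1.3)·(-175)] / 19275 = +0.007393
∂h/∂y = [(-165)·(+1.3) − 30·(+1.0)] / 19275 = -0.01268
|∇h| = √(0.007393² + -0.01268²) = 0.01468
Seepage velocity v = K·i/n = 2.6 × 0.01468 / 0.07 = 0.5453 m/day.
t = 100 / 0.5453 = 183.4 days.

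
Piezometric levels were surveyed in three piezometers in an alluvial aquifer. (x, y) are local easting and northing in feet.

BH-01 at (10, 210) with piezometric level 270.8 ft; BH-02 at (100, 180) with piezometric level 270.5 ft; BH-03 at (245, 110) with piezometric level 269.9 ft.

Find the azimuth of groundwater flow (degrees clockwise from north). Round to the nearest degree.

Differences from BH-01: to BH-02 (Δx, Δy, Δh) = (90, -30, -0.3); to BH-03 = (235, -100, -0.9).
Solve a·Δx + b·Δy = Δh: det = 90·(-100) − 235·(-30) = -1950.
∂h/∂x = [(-0.3)·(-100) − (-0.9)·(-30)] / -1950 = -0.001538
∂h/∂y = [90·(-0.9) − 235·(-0.3)] / -1950 = +0.005385
Flow direction (−∇h) has components (+0.001538 E, -0.005385 N).
Azimuth = atan2(E, N) = atan2(+0.001538, -0.005385) = 164.1° ≈ 164°.

164°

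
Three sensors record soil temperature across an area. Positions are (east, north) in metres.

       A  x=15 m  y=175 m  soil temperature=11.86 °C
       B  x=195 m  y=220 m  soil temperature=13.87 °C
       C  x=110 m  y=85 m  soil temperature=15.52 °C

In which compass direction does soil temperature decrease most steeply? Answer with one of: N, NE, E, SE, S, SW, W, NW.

NW

Differences from A: to B (Δx, Δy, Δh) = (180, 45, +2.01); to C = (95, -90, +3.66).
Solve a·Δx + b·Δy = ΔT: det = 180·(-90) − 95·45 = -20475.
∂T/∂x = [(+2.01)·(-90) − (+3.66)·45] / -20475 = +0.01688
∂T/∂y = [180·(+3.66) − 95·(+2.01)] / -20475 = -0.02285
Steepest decrease is along −∇f = (-0.01688 E, +0.02285 N) → northwest.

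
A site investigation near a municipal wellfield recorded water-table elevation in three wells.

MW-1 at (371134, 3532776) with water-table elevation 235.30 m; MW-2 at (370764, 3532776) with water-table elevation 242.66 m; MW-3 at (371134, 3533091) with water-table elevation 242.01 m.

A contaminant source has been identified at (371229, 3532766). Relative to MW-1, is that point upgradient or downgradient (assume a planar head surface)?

∂h/∂x = (242.66 − 235.30) / (370764 − 371134) = -0.01989
∂h/∂y = (242.01 − 235.30) / (3533091 − 3532776) = +0.02130
Head at (371229, 3532766) = 235.30 + (-0.01989)·(95) + (+0.02130)·(-10) = 233.20 m.
That is lower than the 235.30 m at MW-1, so the point is downgradient.

downgradient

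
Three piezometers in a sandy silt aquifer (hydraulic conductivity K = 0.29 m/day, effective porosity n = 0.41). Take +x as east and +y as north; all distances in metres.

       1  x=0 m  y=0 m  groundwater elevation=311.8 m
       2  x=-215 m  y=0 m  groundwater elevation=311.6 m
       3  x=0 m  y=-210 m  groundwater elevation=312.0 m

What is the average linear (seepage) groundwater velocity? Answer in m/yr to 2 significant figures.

0.34 m/yr

∂h/∂x = (311.6 − 311.8) / (-215 − 0) = +0.0009302
∂h/∂y = (312.0 − 311.8) / (-210 − 0) = -0.0009524
|∇h| = √(0.0009302² + -0.0009524²) = 0.001331
Seepage velocity v = K·i/n = 0.29 × 0.001331 / 0.41 = 0.0009414 m/day = 0.3438 m/yr.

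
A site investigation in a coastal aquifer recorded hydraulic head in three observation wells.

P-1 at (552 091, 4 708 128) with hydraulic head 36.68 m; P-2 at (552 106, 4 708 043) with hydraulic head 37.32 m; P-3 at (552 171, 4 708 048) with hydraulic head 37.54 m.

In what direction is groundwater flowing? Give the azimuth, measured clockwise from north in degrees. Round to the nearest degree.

330°

Differences from P-1: to P-2 (Δx, Δy, Δh) = (15, -85, +0.64); to P-3 = (80, -80, +0.86).
Determinant of the coordinate differences = 15·(-80) − 80·(-85) = 5600.
∂h/∂x = [(+0.64)·(-80) − (+0.86)·(-85)] / 5600 = +0.003911
∂h/∂y = [15·(+0.86) − 80·(+0.64)] / 5600 = -0.006839
Flow direction (−∇h) has components (-0.003911 E, +0.006839 N).
Azimuth = atan2(E, N) = atan2(-0.003911, +0.006839) = 330.2° ≈ 330°.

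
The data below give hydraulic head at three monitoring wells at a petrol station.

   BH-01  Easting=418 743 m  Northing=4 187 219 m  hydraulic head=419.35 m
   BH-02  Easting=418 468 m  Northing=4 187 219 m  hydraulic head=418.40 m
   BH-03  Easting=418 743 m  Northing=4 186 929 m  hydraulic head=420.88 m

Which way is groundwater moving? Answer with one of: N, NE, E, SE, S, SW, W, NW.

NW

∂h/∂x = (418.40 − 419.35) / (418468 − 418743) = +0.003455
∂h/∂y = (420.88 − 419.35) / (4186929 − 4187219) = -0.005276
Flow = −∇h = (-0.003455 east, +0.005276 north), which points northwest.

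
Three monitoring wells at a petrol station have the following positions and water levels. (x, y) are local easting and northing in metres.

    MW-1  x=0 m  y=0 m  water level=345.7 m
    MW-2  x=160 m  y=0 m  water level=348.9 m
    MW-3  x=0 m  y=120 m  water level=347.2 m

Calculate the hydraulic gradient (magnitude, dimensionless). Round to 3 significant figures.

0.0236

∂h/∂x = (348.9 − 345.7) / (160 − 0) = +0.02000
∂h/∂y = (347.2 − 345.7) / (120 − 0) = +0.01250
|∇h| = √(0.02000² + 0.01250²) = 0.02358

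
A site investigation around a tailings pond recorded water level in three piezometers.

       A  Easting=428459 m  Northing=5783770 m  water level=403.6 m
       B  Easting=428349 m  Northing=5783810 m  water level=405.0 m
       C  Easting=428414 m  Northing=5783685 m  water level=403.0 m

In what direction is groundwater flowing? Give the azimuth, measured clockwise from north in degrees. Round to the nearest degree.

Differences from A: to B (Δx, Δy, Δh) = (-110, 40, +1.4); to C = (-45, -85, -0.6).
Solve a·Δx + b·Δy = Δh: det = (-110)·(-85) − (-45)·40 = 11150.
∂h/∂x = [(+1.4)·(-85) − (-0.6)·40] / 11150 = -0.008520
∂h/∂y = [(-110)·(-0.6) − (-45)·(+1.4)] / 11150 = +0.01157
Flow direction (−∇h) has components (+0.008520 E, -0.01157 N).
Azimuth = atan2(E, N) = atan2(+0.008520, -0.01157) = 143.6° ≈ 144°.

144°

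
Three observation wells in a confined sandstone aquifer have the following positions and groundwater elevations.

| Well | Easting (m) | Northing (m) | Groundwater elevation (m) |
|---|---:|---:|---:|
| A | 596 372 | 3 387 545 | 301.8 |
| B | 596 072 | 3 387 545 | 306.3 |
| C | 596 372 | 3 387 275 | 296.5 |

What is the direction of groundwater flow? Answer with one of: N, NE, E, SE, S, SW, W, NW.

∂h/∂x = (306.3 − 301.8) / (596072 − 596372) = -0.01500
∂h/∂y = (296.5 − 301.8) / (3387275 − 3387545) = +0.01963
Flow = −∇h = (+0.01500 east, -0.01963 north), which points southeast.

SE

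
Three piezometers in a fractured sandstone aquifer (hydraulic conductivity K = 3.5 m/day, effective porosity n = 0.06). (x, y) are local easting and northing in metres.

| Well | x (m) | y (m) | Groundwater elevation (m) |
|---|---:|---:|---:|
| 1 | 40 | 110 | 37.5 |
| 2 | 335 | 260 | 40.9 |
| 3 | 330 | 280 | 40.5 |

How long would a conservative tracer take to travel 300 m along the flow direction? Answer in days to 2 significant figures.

210 days

With h = a·x + b·y + c and 1 as origin, the differences give:
  295·a + 150·b = +3.4
  290·a + 170·b = +3.0
Eliminate b (×170 and ×150, subtract): 6650·a = 128.00 → a = ∂h/∂x = +0.01925
Back-substitute: b = ∂h/∂y = -0.01519.
|∇h| = √(0.01925² + -0.01519²) = 0.02452
Seepage velocity v = K·i/n = 3.5 × 0.02452 / 0.06 = 1.43 m/day.
t = 300 / 1.43 = 209.8 days.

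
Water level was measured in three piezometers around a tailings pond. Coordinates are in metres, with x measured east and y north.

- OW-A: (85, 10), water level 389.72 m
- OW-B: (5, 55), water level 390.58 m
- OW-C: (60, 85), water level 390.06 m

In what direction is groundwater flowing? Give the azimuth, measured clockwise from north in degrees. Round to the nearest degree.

With h = a·x + b·y + c and OW-A as origin, the differences give:
  (-80)·a + 45·b = +0.86
  (-25)·a + 75·b = +0.34
Eliminate b (×75 and ×45, subtract): -4875·a = 49.200 → a = ∂h/∂x = -0.01009
Back-substitute: b = ∂h/∂y = +0.001169.
Flow direction (−∇h) has components (+0.01009 E, -0.001169 N).
Azimuth = atan2(E, N) = atan2(+0.01009, -0.001169) = 96.6° ≈ 097°.

097°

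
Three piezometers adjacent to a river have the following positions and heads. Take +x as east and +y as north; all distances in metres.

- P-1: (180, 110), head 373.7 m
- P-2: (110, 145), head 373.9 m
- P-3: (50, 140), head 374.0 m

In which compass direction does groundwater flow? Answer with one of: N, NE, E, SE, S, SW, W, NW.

With h = a·x + b·y + c and P-1 as origin, the differences give:
  (-70)·a + 35·b = +0.2
  (-130)·a + 30·b = +0.3
Eliminate b (×30 and ×35, subtract): 2450·a = -4.50 → a = ∂h/∂x = -0.001837
Back-substitute: b = ∂h/∂y = +0.002041.
Flow = −∇h = (+0.001837 east, -0.002041 north), which points southeast.

SE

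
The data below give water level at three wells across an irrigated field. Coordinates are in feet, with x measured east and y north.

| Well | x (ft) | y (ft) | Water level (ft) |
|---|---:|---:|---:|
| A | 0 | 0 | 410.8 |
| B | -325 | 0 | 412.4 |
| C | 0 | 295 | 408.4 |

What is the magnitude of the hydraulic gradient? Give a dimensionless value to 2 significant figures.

0.0095

∂h/∂x = (412.4 − 410.8) / (-325 − 0) = -0.004923
∂h/∂y = (408.4 − 410.8) / (295 − 0) = -0.008136
|∇h| = √(-0.004923² + -0.008136²) = 0.009509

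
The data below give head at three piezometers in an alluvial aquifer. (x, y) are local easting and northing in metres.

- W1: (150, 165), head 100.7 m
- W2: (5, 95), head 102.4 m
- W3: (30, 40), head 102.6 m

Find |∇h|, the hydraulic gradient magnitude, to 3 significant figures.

0.0110

Taking W1 as reference: W2−W1 = (-145, -70, +1.7); W3−W1 = (-120, -125, +1.9).
Solve a·Δx + b·Δy = Δh: det = (-145)·(-125) − (-120)·(-70) = 9725.
∂h/∂x = [(+1.7)·(-125) − (+1.9)·(-70)] / 9725 = -0.008175
∂h/∂y = [(-145)·(+1.9) − (-120)·(+1.7)] / 9725 = -0.007352
|∇h| = √(-0.008175² + -0.007352²) = 0.01099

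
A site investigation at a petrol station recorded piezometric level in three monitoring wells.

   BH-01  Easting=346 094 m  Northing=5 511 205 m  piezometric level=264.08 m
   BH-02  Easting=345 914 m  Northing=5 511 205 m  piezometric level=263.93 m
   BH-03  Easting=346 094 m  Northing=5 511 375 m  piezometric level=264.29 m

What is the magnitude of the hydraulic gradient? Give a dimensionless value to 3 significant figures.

0.00149

∂h/∂x = (263.93 − 264.08) / (345914 − 346094) = +0.0008333
∂h/∂y = (264.29 − 264.08) / (5511375 − 5511205) = +0.001235
|∇h| = √(0.0008333² + 0.001235²) = 0.00149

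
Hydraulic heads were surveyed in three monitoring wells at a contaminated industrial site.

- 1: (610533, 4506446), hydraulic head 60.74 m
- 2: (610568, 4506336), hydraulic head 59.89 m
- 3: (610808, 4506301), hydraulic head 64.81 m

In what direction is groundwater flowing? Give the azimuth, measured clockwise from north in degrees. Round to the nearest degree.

237°

Differences from 1: to 2 (Δx, Δy, Δh) = (35, -110, -0.85); to 3 = (275, -145, +4.07).
Solve a·Δx + b·Δy = Δh: det = 35·(-145) − 275·(-110) = 25175.
∂h/∂x = [(-0.85)·(-145) − (+4.07)·(-110)] / 25175 = +0.02268
∂h/∂y = [35·(+4.07) − 275·(-0.85)] / 25175 = +0.01494
Flow direction (−∇h) has components (-0.02268 E, -0.01494 N).
Azimuth = atan2(E, N) = atan2(-0.02268, -0.01494) = 236.6° ≈ 237°.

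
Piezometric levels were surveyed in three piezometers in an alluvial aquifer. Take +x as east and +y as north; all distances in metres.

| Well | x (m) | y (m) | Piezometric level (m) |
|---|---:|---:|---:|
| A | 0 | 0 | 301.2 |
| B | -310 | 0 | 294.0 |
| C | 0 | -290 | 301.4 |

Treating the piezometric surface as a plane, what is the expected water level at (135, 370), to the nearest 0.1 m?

304.1 m

∂h/∂x = (294.0 − 301.2) / (-310 − 0) = +0.02323
∂h/∂y = (301.4 − 301.2) / (-290 − 0) = -0.0006897
h(135, 370) = 301.2 + (+0.02323)·(135) + (-0.0006897)·(370) = 301.2 +3.135 -0.255 = 304.080 m.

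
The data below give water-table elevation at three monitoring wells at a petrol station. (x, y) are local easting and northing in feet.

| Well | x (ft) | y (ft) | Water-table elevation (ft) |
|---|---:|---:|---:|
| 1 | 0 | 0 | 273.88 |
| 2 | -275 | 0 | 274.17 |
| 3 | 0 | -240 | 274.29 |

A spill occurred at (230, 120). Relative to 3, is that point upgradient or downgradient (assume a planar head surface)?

∂h/∂x = (274.17 − 273.88) / (-275 − 0) = -0.001055
∂h/∂y = (274.29 − 273.88) / (-240 − 0) = -0.001708
Head at (230, 120) = 273.88 + (-0.001055)·(230) + (-0.001708)·(120) = 273.43 ft.
That is lower than the 274.29 ft at 3, so the point is downgradient.

downgradient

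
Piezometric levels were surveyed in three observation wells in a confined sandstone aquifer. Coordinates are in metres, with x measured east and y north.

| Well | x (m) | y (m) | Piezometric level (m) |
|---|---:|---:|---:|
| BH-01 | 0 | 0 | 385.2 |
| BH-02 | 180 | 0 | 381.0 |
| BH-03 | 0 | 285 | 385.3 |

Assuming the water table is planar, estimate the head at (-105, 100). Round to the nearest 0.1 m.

387.7 m

∂h/∂x = (381.0 − 385.2) / (180 − 0) = -0.02333
∂h/∂y = (385.3 − 385.2) / (285 − 0) = +0.0003509
h(-105, 100) = 385.2 + (-0.02333)·(-105) + (+0.0003509)·(100) = 385.2 +2.450 +0.035 = 387.685 m.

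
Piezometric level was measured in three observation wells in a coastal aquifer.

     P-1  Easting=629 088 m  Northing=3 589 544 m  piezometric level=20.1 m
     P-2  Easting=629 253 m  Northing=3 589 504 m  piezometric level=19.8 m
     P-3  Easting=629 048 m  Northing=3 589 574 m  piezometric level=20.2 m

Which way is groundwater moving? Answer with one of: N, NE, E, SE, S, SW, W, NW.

Taking P-1 as reference: P-2−P-1 = (165, -40, -0.3); P-3−P-1 = (-40, 30, +0.1).
Determinant of the coordinate differences = 165·30 − (-40)·(-40) = 3350.
∂h/∂x = [(-0.3)·30 − (+0.1)·(-40)] / 3350 = -0.001493
∂h/∂y = [165·(+0.1) − (-40)·(-0.3)] / 3350 = +0.001343
Flow = −∇h = (+0.001493 east, -0.001343 north), which points southeast.

SE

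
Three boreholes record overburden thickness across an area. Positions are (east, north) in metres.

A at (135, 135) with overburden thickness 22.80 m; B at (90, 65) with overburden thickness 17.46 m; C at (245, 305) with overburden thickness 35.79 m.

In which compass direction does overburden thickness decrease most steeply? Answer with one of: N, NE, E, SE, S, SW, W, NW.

Taking A as reference: B−A = (-45, -70, -5.34); C−A = (110, 170, +12.99).
Solve a·Δx + b·Δy = Δd: det = (-45)·170 − 110·(-70) = 50.
∂d/∂x = [(-5.34)·170 − (+12.99)·(-70)] / 50 = +0.03000
∂d/∂y = [(-45)·(+12.99) − 110·(-5.34)] / 50 = +0.05700
Steepest decrease is along −∇f = (-0.03000 E, -0.05700 N) → southwest.

SW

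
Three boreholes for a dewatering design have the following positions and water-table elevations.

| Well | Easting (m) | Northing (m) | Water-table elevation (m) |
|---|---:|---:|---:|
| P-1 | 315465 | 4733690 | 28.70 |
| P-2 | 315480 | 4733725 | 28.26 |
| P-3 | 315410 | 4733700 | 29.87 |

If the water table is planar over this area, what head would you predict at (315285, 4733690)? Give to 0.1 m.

32.6 m

With h = a·x + b·y + c and P-1 as origin, the differences give:
  15·a + 35·b = -0.44
  (-55)·a + 10·b = +1.17
Eliminate b (×10 and ×35, subtract): 2075·a = -45.350 → a = ∂h/∂x = -0.02186
Back-substitute: b = ∂h/∂y = -0.003205.
h(315285, 4733690) = 28.70 + (-0.02186)·(-180) + (-0.003205)·(0) = 28.70 +3.934 -0.000 = 32.634 m.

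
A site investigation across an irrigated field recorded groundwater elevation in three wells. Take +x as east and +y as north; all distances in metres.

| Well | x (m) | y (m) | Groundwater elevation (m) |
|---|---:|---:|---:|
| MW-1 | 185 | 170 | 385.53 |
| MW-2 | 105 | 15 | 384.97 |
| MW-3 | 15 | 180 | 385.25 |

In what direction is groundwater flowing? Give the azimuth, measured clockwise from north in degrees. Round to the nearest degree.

Differences from MW-1: to MW-2 (Δx, Δy, Δh) = (-80, -155, -0.56); to MW-3 = (-170, 10, -0.28).
Determinant of the coordinate differences = (-80)·10 − (-170)·(-155) = -27150.
∂h/∂x = [(-0.56)·10 − (-0.28)·(-155)] / -27150 = +0.001805
∂h/∂y = [(-80)·(-0.28) − (-170)·(-0.56)] / -27150 = +0.002681
Flow direction (−∇h) has components (-0.001805 E, -0.002681 N).
Azimuth = atan2(E, N) = atan2(-0.001805, -0.002681) = 213.9° ≈ 214°.

214°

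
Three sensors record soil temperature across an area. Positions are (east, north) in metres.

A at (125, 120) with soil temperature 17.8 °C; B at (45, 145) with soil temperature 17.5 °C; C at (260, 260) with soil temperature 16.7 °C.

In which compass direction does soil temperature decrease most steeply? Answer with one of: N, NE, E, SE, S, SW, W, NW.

N

With T = a·x + b·y + c and A as origin, the differences give:
  (-80)·a + 25·b = -0.3
  135·a + 140·b = -1.1
Eliminate b (×140 and ×25, subtract): -14575·a = -14.50 → a = ∂T/∂x = +0.0009949
Back-substitute: b = ∂T/∂y = -0.008816.
Steepest decrease is along −∇f = (-0.0009949 E, +0.008816 N) → north.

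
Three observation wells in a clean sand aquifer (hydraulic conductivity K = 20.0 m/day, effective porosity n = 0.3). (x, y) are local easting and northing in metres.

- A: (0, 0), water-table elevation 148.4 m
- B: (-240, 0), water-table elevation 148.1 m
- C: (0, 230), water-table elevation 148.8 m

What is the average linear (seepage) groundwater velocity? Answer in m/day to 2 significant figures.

∂h/∂x = (148.1 − 148.4) / (-240 − 0) = +0.001250
∂h/∂y = (148.8 − 148.4) / (230 − 0) = +0.001739
|∇h| = √(0.001250² + 0.001739²) = 0.002142
Seepage velocity v = K·i/n = 20.0 × 0.002142 / 0.3 = 0.1428 m/day.

0.14 m/day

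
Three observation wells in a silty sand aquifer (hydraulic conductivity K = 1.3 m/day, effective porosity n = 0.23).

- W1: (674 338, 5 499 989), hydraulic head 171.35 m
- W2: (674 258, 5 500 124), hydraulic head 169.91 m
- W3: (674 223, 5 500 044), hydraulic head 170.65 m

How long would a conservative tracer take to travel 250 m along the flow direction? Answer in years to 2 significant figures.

12 years

With h = a·x + b·y + c and W1 as origin, the differences give:
  (-80)·a + 135·b = -1.44
  (-115)·a + 55·b = -0.70
Eliminate b (×55 and ×135, subtract): 11125·a = 15.300 → a = ∂h/∂x = +0.001375
Back-substitute: b = ∂h/∂y = -0.009852.
|∇h| = √(0.001375² + -0.009852²) = 0.009947
Seepage velocity v = K·i/n = 1.3 × 0.009947 / 0.23 = 0.05622 m/day.
t = 250 / 0.05622 = 4447 days = 12.2 years.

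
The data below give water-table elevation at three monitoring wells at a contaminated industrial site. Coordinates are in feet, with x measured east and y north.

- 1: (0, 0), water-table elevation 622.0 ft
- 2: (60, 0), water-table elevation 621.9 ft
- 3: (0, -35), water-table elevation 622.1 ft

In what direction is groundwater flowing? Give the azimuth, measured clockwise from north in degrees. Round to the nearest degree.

030°

∂h/∂x = (621.9 − 622.0) / (60 − 0) = -0.001667
∂h/∂y = (622.1 − 622.0) / (-35 − 0) = -0.002857
Flow direction (−∇h) has components (+0.001667 E, +0.002857 N).
Azimuth = atan2(E, N) = atan2(+0.001667, +0.002857) = 30.3° ≈ 030°.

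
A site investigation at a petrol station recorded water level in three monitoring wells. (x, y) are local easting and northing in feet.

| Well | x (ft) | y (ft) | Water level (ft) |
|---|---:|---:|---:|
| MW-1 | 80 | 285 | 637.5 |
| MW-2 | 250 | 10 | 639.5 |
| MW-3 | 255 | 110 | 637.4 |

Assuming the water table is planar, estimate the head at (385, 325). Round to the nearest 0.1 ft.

630.4 ft

With h = a·x + b·y + c and MW-1 as origin, the differences give:
  170·a + (-275)·b = +2.0
  175·a + (-175)·b = -0.1
Eliminate b (×(-175) and ×(-275), subtract): 18375·a = -377.50 → a = ∂h/∂x = -0.02054
Back-substitute: b = ∂h/∂y = -0.01997.
h(385, 325) = 637.5 + (-0.02054)·(305) + (-0.01997)·(40) = 637.5 -6.266 -0.799 = 630.435 ft.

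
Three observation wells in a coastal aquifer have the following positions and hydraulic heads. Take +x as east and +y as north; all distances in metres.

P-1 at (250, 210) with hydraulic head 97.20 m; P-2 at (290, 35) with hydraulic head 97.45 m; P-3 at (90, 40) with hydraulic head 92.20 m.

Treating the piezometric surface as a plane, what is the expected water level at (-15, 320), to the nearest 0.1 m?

90.7 m

With h = a·x + b·y + c and P-1 as origin, the differences give:
  40·a + (-175)·b = +0.25
  (-160)·a + (-170)·b = -5.00
Eliminate b (×(-170) and ×(-175), subtract): -34800·a = -917.500 → a = ∂h/∂x = +0.02636
Back-substitute: b = ∂h/∂y = +0.004598.
h(-15, 320) = 97.20 + (+0.02636)·(-265) + (+0.004598)·(110) = 97.20 -6.987 +0.506 = 90.719 m.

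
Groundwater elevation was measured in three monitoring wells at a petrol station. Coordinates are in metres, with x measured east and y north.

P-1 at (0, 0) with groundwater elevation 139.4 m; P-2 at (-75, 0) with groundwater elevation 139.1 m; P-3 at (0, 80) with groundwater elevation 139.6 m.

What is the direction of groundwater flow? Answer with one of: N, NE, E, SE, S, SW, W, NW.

SW

∂h/∂x = (139.1 − 139.4) / (-75 − 0) = +0.004000
∂h/∂y = (139.6 − 139.4) / (80 − 0) = +0.002500
Flow = −∇h = (-0.004000 east, -0.002500 north), which points southwest.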